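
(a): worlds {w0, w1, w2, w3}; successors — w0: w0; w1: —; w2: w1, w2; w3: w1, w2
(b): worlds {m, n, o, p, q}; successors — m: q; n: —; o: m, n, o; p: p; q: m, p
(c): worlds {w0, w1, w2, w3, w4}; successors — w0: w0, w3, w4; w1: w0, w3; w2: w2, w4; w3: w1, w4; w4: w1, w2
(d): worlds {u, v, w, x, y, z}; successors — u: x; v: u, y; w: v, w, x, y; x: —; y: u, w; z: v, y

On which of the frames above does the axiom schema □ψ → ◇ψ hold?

Frame correspondent (Sahlqvist): ∀x ∃y Rxy — i.e. seriality.
(a): fails — world w1 has no successor.
(b): fails — world n has no successor.
(c): ✓.
(d): fails — world x has no successor.

(c)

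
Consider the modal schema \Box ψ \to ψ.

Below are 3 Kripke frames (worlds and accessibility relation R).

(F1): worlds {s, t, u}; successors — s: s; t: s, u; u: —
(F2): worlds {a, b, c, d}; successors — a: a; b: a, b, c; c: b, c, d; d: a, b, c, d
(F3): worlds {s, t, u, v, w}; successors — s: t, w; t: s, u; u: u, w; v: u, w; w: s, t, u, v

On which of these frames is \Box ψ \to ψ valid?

(F2)

This is the axiom for reflexivity; its first-order frame correspondent is \forall x Rxx.
(F1): fails — world t does not see itself.
(F2): holds.
(F3): fails — world s does not see itself.
Valid on: (F2).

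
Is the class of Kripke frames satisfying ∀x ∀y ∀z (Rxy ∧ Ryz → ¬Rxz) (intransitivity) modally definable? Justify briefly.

Not modally definable

If a class were modally definable it would be closed under surjective bounded morphisms (Goldblatt–Thomason).
The 7-cycle (worlds w0,w1,w2,w3,w4,w5,w6 with w0→w1→w2→w3→w4→w5→w6→w0) is intransitive. Mapping every world to a single reflexive point • is a surjective bounded morphism; the reflexive point is not intransitive (R••∧R•• but R••).
So no modal formula (or set of formulas) defines exactly the intransitive frames.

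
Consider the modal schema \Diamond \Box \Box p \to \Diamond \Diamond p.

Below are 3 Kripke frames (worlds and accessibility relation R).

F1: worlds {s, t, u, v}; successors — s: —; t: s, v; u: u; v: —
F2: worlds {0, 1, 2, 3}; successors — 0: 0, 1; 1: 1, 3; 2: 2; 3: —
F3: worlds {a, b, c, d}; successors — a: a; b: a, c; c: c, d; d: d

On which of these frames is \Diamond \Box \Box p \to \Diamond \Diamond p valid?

The schema corresponds to a generalized confluence (Geach) condition: \forall x \forall y (xRy \to \exists w (y R^2 w \wedge x R^2 w)).
F1: fails — tRs but no w with sR²w and tR²w.
F2: fails — 1R3 but no w with 3R²w and 1R²w.
F3: ✓.

F3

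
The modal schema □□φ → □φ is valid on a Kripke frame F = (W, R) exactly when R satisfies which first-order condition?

density: ∀x ∀y (Rxy → ∃z (Rxz ∧ Rzy))

This is the C4 axiom.
It corresponds to density: ∀x ∀y (Rxy → ∃z (Rxz ∧ Rzy)).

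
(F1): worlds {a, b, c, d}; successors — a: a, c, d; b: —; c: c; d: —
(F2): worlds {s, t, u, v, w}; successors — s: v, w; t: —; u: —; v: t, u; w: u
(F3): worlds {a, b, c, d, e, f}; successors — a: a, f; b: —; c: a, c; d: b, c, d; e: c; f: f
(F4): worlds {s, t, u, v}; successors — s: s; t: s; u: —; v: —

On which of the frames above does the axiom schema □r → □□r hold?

Frame correspondent (Sahlqvist): ∀x ∀y ∀z (Rxy ∧ Ryz → Rxz) — i.e. transitivity.
(F1): holds.
(F2): fails — Rsv and Rvt but not Rst.
(F3): fails — Rdc and Rca but not Rda.
(F4): holds.

(F1), (F4)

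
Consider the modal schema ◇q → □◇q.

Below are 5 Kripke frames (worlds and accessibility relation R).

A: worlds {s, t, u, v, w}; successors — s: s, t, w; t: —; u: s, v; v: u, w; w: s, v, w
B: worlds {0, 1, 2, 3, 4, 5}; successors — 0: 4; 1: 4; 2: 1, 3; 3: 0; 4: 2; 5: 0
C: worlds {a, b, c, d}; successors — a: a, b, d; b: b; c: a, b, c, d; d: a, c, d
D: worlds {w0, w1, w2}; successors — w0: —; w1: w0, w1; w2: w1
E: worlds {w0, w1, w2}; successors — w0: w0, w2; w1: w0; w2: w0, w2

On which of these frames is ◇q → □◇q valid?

E

Frame correspondent (Sahlqvist): ∀x ∀y ∀z (Rxy ∧ Rxz → Ryz) — i.e. the Euclidean property.
A: fails — Rsw and Rst but not Rwt.
B: fails — R04 and R04 but not R44.
C: fails — Rab and Raa but not Rba.
D: fails — Rw1w0 and Rw1w1 but not Rw0w1.
E: holds.
Valid on: E.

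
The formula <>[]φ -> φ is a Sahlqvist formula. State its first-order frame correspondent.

symmetry: forall x forall y (Rxy -> Ryx)

This is frame-equivalent to φ → □◇φ (substitute ¬φ for φ and contrapose).
Suppose φ→□◇φ is valid. Take Rxy and set V(φ)={x}. Then φ at x, so □◇φ at x, so ◇φ at y, so some z with Ryz has φ; z=x, i.e. Ryx.
Conversely, on a frame with symmetry the schema holds at every world under every valuation.
So the correspondent is symmetry.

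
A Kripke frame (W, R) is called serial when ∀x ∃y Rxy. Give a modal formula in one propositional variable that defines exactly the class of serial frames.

The condition is seriality. The D schema □s → ◇s defines it.
Suppose □s→◇s is valid. At any x set V(s)=W. Then □s at x, so ◇s at x, so x has a successor.

□s → ◇s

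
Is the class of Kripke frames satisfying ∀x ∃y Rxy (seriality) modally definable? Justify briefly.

Definable; □r → ◇r defines it

This is a Sahlqvist condition; the D axiom □r → ◇r defines it.
Suppose □r→◇r is valid. At any x set V(r)=W. Then □r at x, so ◇r at x, so x has a successor.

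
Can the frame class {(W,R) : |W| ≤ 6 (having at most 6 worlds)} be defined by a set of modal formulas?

Modal frame validity is preserved under disjoint unions.
Any modal formula valid on each of 7 disjoint one-world frames is valid on their disjoint union (validity is preserved under disjoint unions). Each one-world frame has |W|=1≤6, but the union has |W|=7.
Hence having at most 6 worlds is not modally definable.

No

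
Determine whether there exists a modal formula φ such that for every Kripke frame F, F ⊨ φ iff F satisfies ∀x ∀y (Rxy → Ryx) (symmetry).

Yes: it is symmetry, defined by the B schema p → □◇p.

Definable; p → □◇p defines it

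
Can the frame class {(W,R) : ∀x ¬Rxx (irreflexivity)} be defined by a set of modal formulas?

Not modally definable

Any modally definable frame class is closed under surjective bounded morphisms.
The 3-cycle (worlds w0,w1,w2 with w0→w1→w2→w0) is irreflexive, and the map sending every world to a single reflexive point • is a surjective bounded morphism (forth: every edge maps to (•,•); back: every world has a successor). So any modal formula valid on the 3-cycle is also valid on the reflexive point, which is not irreflexive.
So the class is not modally definable.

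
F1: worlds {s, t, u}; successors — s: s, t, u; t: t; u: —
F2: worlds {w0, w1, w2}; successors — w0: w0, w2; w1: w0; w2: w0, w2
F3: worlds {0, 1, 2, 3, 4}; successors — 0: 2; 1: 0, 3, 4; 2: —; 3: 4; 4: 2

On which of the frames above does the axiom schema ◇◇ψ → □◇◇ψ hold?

F2

Frame correspondent (Sahlqvist): ∀x ∀y ∀z ((xR²y ∧ xRz) → ∃w (y = w ∧ zR²w)) — i.e. a generalized confluence (Geach) condition.
F1: fails — sR²s, sRt but no w with s=w and tR²w.
F2: condition met.
F3: fails — 1R²2, 1R0 but no w with 2=w and 0R²w.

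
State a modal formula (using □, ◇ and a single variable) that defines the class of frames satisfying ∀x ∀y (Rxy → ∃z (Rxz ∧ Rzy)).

□□ψ → □ψ

This is density; the standard corresponding axiom is C4: □□ψ → □ψ.
Suppose □□ψ→□ψ is valid. Take Rxy and set V(ψ)={w : xR²w}. Then □□ψ at x, so □ψ at x, so ψ at y, i.e. ∃z(Rxz∧Rzy).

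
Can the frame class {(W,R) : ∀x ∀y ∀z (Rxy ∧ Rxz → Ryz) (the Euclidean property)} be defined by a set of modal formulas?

This is a Sahlqvist condition; the 5 axiom ◇r → □◇r defines it.
Suppose ◇r→□◇r is valid. Take Rxy, Rxz and set V(r)={y}. Then ◇r at x, so □◇r at x, so ◇r at z, so some w with Rzw has r; w=y, i.e. Rzy. By symmetry of the argument, Ryz.

Definable; ◇r → □◇r defines it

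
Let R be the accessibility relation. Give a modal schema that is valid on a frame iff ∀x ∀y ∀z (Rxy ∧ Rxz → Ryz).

A defining formula is ◇q → □◇q (the 5 axiom).
Suppose ◇q→□◇q is valid. Take Rxy, Rxz and set V(q)={y}. Then ◇q at x, so □◇q at x, so ◇q at z, so some w with Rzw has q; w=y, i.e. Rzy. By symmetry of the argument, Ryz.

◇q → □◇q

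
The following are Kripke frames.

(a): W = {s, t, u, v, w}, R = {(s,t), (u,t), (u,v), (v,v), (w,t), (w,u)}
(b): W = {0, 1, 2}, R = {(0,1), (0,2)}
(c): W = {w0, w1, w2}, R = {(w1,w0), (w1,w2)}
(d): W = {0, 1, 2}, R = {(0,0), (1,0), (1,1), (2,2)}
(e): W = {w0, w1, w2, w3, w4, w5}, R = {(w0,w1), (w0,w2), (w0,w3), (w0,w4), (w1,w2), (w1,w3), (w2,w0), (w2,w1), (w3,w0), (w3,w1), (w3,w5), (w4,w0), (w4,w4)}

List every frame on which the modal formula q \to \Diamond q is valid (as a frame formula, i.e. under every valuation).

(d)

Frame correspondent (Sahlqvist): \forall x \exists w (x = w \wedge xRw) — i.e. a generalized confluence (Geach) condition.
(a): fails — at s but no w* with s=w* and sRw*.
(b): fails — at 0 but no w with 0=w and 0Rw.
(c): fails — at w0 but no w with w0=w and w0Rw.
(d): condition met.
(e): fails — at w0 but no w with w0=w and w0Rw.
Valid on: (d).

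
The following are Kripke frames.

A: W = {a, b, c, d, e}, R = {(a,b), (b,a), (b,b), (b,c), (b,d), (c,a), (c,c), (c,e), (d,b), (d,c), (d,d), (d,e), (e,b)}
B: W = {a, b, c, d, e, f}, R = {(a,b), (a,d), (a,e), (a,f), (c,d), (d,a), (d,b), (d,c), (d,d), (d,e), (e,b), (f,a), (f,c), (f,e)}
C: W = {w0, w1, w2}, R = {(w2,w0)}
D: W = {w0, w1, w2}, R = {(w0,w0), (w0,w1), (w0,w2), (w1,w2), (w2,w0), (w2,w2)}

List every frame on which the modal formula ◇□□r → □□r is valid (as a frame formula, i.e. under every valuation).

C

Frame correspondent (Sahlqvist): ∀x ∀y ∀z ((xRy ∧ xR²z) → ∃w (yR²w ∧ z = w)) — i.e. a generalized confluence (Geach) condition.
A: fails — bRa, bR²e but no w with aR²w and e=w.
B: fails — aRb, aR²a but no w with bR²w and a=w.
C: holds.
D: fails — w0Rw1, w0R²w1 but no w with w1R²w and w1=w.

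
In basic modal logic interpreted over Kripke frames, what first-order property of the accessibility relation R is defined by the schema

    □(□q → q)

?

Suppose □(□q→q) is valid. Take Rxy and set V(q)={w : Ryw}. Then at y, □q holds; since □(□q→q) at x, □q→q at y, so q at y, i.e. Ryy.

shift-reflexivity: ∀x ∀y (Rxy → Ryy)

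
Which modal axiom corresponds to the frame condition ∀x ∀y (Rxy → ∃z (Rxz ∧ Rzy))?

The condition is density. The C4 schema □□s → □s defines it.
Suppose □□s→□s is valid. Take Rxy and set V(s)={w : xR²w}. Then □□s at x, so □s at x, so s at y, i.e. ∃z(Rxz∧Rzy).

□□s → □s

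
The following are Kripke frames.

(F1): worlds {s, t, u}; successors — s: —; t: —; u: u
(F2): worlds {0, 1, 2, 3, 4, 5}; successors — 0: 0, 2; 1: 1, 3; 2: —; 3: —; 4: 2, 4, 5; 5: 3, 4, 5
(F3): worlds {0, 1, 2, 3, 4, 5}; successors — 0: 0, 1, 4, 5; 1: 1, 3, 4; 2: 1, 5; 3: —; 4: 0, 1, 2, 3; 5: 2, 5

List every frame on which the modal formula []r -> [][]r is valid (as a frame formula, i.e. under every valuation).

The schema corresponds to transitivity: forall x forall y forall z (Rxy & Ryz -> Rxz).
(F1): satisfies the condition.
(F2): fails — R45 and R53 but not R43.
(F3): fails — R25 and R52 but not R22.

(F1)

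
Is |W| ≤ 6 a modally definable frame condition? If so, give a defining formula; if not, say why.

If a class were modally definable it would be closed under disjoint unions (Goldblatt–Thomason).
Any modal formula valid on each of 7 disjoint one-world frames is valid on their disjoint union (validity is preserved under disjoint unions). Each one-world frame has |W|=1≤6, but the union has |W|=7.
So the class is not modally definable.

No — not modally definable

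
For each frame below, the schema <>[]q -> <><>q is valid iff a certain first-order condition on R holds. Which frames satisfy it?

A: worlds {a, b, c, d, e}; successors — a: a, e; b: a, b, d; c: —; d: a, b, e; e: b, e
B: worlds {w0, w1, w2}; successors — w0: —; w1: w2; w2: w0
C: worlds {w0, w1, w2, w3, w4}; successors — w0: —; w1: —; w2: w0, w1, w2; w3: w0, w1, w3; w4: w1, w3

The schema corresponds to a generalized confluence (Geach) condition: forall x forall y (xRy -> exists w (yRw & x R^2 w)).
A: satisfies the condition.
B: fails — w2Rw0 but no w with w0Rw and w2R²w.
C: fails — w2Rw0 but no w with w0Rw and w2R²w.

A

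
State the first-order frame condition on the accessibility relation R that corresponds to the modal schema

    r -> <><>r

forall x exists w (x = w & x R^2 w)

This is a Sahlqvist (Geach-type) schema ◇^0□^0r → □^0◇^2r.
Minimal-valuation argument: fix x; take any y with xR^0y and any z with xR^0z. Set V(r) to the set of worlds R-reachable from y in exactly 0 steps. Then □^0r holds at y, so the antecedent holds at x; validity forces ◇^2r at z, giving a w with zR^2w and yR^0w.
First-order correspondent: forall x exists w (x = w & x R^2 w).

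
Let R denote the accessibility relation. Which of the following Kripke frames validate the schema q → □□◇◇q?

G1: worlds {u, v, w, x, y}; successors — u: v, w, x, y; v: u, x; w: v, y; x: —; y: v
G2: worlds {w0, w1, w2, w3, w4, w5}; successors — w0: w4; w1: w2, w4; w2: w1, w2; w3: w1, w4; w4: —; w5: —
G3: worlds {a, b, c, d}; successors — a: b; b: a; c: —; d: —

G3

Frame correspondent (Sahlqvist): ∀x ∀z (xR²z → ∃w (x = w ∧ zR²w)) — i.e. a generalized confluence (Geach) condition.
G1: fails — uR²v but no t with u=t and vR²t.
G2: fails — w2R²w4 but no w with w2=w and w4R²w.
G3: ✓.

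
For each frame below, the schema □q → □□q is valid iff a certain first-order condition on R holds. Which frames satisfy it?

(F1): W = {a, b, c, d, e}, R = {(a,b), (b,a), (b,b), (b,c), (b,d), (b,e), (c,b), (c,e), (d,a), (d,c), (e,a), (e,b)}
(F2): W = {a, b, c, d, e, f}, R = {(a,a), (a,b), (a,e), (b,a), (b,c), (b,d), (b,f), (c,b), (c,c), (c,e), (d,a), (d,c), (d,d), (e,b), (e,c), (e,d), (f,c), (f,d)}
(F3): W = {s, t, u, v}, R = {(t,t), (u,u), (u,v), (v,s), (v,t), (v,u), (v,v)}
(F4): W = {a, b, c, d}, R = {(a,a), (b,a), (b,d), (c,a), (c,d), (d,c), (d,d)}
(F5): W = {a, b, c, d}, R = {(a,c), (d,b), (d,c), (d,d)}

This is the axiom for transitivity; its first-order frame correspondent is ∀x ∀y ∀z (Rxy ∧ Ryz → Rxz).
(F1): fails — Reb and Rbc but not Rec.
(F2): fails — Rbc and Rcb but not Rbb.
(F3): fails — Ruv and Rvt but not Rut.
(F4): fails — Rcd and Rdc but not Rcc.
(F5): ✓.

(F5)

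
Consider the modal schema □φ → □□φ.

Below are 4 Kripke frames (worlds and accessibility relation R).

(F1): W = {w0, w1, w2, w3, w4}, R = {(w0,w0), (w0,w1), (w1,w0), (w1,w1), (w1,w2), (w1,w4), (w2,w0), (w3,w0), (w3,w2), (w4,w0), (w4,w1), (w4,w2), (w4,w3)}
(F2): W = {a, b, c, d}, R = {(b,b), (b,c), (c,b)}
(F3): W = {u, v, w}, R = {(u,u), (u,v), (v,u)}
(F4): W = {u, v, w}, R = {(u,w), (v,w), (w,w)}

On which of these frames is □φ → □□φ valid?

(F4)

This is the axiom for transitivity; its first-order frame correspondent is ∀x ∀y ∀z (Rxy ∧ Ryz → Rxz).
(F1): fails — Rw3w0 and Rw0w1 but not Rw3w1.
(F2): fails — Rcb and Rbc but not Rcc.
(F3): fails — Rvu and Ruv but not Rvv.
(F4): satisfies the condition.
Valid on: (F4).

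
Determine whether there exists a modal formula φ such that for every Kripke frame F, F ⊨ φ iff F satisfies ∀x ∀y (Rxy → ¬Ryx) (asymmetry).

Not definable by any modal formula

If a class were modally definable it would be closed under surjective bounded morphisms (Goldblatt–Thomason).
The 5-cycle (worlds s,t,u,v,w with s→t→u→v→w→s) is asymmetric. Mapping every world to a single reflexive point • is a surjective bounded morphism, and the reflexive point is not asymmetric (R•• but asymmetry requires ¬R••).
So the class is not modally definable.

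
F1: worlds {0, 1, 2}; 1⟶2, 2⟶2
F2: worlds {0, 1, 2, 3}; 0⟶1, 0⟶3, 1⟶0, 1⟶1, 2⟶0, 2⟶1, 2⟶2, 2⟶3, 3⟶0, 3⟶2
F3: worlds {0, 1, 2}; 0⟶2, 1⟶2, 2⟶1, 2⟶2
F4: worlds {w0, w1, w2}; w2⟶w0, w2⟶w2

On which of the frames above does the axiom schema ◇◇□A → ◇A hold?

F1, F3

Frame correspondent (Sahlqvist): ∀x ∀y (xR²y → ∃w (yRw ∧ xRw)) — i.e. a generalized confluence (Geach) condition.
F1: satisfies the condition.
F2: fails — 3R²0 but no w with 0Rw and 3Rw.
F3: satisfies the condition.
F4: fails — w2R²w0 but no w with w0Rw and w2Rw.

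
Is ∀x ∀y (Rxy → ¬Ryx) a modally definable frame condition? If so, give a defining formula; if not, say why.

Modal frame validity is preserved under surjective bounded morphisms.
The 5-cycle (worlds 0,1,2,3,4 with 0→1→2→3→4→0) is asymmetric. Mapping every world to a single reflexive point • is a surjective bounded morphism, and the reflexive point is not asymmetric (R•• but asymmetry requires ¬R••).
So the class is not modally definable.

Not definable by any modal formula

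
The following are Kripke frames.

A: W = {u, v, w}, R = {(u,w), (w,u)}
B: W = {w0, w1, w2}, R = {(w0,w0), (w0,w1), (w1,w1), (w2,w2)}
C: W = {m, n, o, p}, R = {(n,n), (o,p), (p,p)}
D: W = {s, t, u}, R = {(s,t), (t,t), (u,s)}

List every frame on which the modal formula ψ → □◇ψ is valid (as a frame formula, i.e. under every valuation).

This is the axiom for symmetry; its first-order frame correspondent is ∀x ∀y (Rxy → Ryx).
A: ✓.
B: fails — Rw0w1 but not Rw1w0.
C: fails — Rop but not Rpo.
D: fails — Rus but not Rsu.

A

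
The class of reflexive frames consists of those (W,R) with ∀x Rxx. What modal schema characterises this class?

□p → p

The condition is reflexivity. The T schema □p → p defines it.
Suppose □p→p is valid. At any x set V(p)={w : Rxw}. Then □p holds at x, so p holds at x, i.e. Rxx.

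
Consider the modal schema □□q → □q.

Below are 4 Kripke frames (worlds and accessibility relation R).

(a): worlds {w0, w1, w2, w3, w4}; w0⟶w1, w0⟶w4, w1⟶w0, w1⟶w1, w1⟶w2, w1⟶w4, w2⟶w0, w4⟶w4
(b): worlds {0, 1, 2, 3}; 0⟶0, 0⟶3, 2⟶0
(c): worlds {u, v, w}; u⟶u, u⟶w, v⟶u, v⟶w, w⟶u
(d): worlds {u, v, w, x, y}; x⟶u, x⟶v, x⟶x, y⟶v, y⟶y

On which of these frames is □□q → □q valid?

(b), (c), (d)

The schema corresponds to density: ∀x ∀y (Rxy → ∃z (Rxz ∧ Rzy)).
(a): fails — Rw2w0 but no z with Rw2z and Rzw0.
(b): condition met.
(c): condition met.
(d): condition met.
Valid on: (b), (c), (d).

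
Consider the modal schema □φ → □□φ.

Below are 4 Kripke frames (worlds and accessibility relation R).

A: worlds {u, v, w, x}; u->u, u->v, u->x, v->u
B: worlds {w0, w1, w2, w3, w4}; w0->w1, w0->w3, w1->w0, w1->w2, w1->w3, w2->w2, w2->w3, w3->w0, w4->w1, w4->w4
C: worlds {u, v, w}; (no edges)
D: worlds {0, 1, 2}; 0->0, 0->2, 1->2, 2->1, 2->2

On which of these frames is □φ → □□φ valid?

C

Frame correspondent (Sahlqvist): ∀x ∀y ∀z (Rxy ∧ Ryz → Rxz) — i.e. transitivity.
A: fails — Rvu and Ruv but not Rvv.
B: fails — Rw1w0 and Rw0w1 but not Rw1w1.
C: ✓.
D: fails — R02 and R21 but not R01.
Valid on: C.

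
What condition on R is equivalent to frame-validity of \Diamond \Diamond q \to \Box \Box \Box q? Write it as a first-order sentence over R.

\forall x \forall y \forall z ((x R^2 y \wedge x R^3 z) \to \exists w (y = w \wedge z = w))

This is a Sahlqvist (Geach-type) schema ◇^2□^0q → □^3◇^0q.
Minimal-valuation argument: fix x; take any y with xR^2y and any z with xR^3z. Set V(q) to the set of worlds R-reachable from y in exactly 0 steps. Then □^0q holds at y, so the antecedent holds at x; validity forces ◇^0q at z, giving a w with zR^0w and yR^0w.
First-order correspondent: \forall x \forall y \forall z ((x R^2 y \wedge x R^3 z) \to \exists w (y = w \wedge z = w)).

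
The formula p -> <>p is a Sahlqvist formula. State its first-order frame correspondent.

Equivalently (dual form): □p → p.
Suppose □p→p is valid. At any x set V(p)={w : Rxw}. Then □p holds at x, so p holds at x, i.e. Rxx.

reflexivity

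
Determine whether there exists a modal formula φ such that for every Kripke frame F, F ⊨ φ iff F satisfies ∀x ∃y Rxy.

Yes, by □p → ◇p

Yes: it is seriality, defined by the D schema □p → ◇p.
Suppose □p→◇p is valid. At any x set V(p)=W. Then □p at x, so ◇p at x, so x has a successor.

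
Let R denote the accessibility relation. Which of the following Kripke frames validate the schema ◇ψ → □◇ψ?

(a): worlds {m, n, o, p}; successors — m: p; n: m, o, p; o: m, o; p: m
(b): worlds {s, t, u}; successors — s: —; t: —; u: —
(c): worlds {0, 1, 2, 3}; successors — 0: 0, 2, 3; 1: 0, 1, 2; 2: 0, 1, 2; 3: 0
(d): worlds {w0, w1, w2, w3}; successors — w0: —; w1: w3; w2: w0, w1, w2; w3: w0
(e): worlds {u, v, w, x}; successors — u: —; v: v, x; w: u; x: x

The schema corresponds to the Euclidean property: ∀x ∀y ∀z (Rxy ∧ Rxz → Ryz).
(a): fails — Rmp and Rmp but not Rpp.
(b): condition met.
(c): fails — R02 and R03 but not R23.
(d): fails — Rw1w3 and Rw1w3 but not Rw3w3.
(e): fails — Rvx and Rvv but not Rxv.

(b)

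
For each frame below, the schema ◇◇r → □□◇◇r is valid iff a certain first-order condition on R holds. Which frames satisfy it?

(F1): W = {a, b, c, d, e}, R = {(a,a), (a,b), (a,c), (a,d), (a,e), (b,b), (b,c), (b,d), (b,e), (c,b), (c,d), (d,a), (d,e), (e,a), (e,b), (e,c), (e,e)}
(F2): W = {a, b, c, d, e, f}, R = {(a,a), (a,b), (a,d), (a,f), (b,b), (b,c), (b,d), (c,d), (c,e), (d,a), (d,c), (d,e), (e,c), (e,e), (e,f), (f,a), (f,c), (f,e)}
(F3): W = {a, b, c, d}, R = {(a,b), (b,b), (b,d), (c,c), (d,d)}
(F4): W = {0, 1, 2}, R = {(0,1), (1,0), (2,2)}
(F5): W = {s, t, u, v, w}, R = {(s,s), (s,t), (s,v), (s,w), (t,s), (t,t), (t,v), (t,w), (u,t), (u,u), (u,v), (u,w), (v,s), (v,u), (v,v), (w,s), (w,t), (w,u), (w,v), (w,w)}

The schema corresponds to a generalized confluence (Geach) condition: ∀x ∀y ∀z ((xR²y ∧ xR²z) → ∃w (y = w ∧ zR²w)).
(F1): ✓.
(F2): fails — aR²b, aR²c but no w with b=w and cR²w.
(F3): fails — aR²b, aR²d but no w with b=w and dR²w.
(F4): ✓.
(F5): ✓.

(F1), (F4), (F5)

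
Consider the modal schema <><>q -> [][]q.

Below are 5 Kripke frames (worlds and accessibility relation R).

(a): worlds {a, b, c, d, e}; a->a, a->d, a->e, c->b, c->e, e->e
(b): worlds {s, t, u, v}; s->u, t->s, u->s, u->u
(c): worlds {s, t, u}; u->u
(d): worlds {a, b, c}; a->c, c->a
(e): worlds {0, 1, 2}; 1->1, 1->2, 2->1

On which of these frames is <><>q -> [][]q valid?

The schema corresponds to a generalized confluence (Geach) condition: forall x forall y forall z ((x R^2 y & x R^2 z) -> exists w (y = w & z = w)).
(a): fails — aR²a, aR²d but a ≠ d.
(b): fails — sR²s, sR²u but s ≠ u.
(c): condition met.
(d): condition met.
(e): fails — 1R²1, 1R²2 but 1 ≠ 2.

(c), (d)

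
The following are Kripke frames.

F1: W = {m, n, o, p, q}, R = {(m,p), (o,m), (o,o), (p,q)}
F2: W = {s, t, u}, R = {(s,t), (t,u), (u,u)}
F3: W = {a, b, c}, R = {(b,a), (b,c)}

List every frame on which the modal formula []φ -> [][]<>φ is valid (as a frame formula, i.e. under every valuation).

The schema corresponds to a generalized confluence (Geach) condition: forall x forall z (x R^2 z -> exists w (xRw & zRw)).
F1: fails — mR²q but no w with mRw and qRw.
F2: fails — sR²u but no w with sRw and uRw.
F3: satisfies the condition.
Valid on: F3.

F3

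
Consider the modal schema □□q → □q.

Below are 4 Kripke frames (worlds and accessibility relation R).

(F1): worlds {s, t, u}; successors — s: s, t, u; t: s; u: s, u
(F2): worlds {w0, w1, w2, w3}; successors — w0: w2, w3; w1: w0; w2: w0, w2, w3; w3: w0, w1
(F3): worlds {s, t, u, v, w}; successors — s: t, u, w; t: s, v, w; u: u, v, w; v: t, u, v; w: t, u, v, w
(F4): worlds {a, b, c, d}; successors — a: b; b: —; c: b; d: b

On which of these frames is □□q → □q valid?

The schema corresponds to density: ∀x ∀y (Rxy → ∃z (Rxz ∧ Rzy)).
(F1): holds.
(F2): fails — Rw1w0 but no z with Rw1z and Rzw0.
(F3): fails — Rts but no z with Rtz and Rzs.
(F4): fails — Rdb but no z with Rdz and Rzb.

(F1)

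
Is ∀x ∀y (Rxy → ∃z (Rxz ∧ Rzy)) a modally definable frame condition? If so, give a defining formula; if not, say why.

Yes, by □□p → □p

The condition is density. A defining modal formula is □□p → □p.
Suppose □□p→□p is valid. Take Rxy and set V(p)={w : xR²w}. Then □□p at x, so □p at x, so p at y, i.e. ∃z(Rxz∧Rzy).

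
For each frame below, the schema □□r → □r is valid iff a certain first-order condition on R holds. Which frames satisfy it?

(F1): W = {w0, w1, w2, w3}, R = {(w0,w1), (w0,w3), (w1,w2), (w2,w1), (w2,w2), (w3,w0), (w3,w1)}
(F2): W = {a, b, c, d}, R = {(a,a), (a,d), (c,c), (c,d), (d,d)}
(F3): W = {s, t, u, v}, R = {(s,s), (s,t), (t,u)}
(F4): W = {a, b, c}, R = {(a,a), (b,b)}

Frame correspondent (Sahlqvist): ∀x ∀y (Rxy → ∃z (Rxz ∧ Rzy)) — i.e. density.
(F1): fails — Rw3w0 but no z with Rw3z and Rzw0.
(F2): ✓.
(F3): fails — Rtu but no z with Rtz and Rzu.
(F4): ✓.

(F2), (F4)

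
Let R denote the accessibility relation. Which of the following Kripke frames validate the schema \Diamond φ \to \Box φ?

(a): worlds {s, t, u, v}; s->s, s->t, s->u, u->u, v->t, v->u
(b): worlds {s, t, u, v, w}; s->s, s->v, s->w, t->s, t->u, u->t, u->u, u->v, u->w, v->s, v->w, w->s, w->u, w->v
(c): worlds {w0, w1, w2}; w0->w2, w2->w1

This is the axiom for partial functionality; its first-order frame correspondent is \forall x \forall y \forall z (Rxy \wedge Rxz \to y = z).
(a): fails — s sees both s and t.
(b): fails — s sees both s and v.
(c): ✓.
Valid on: (c).

(c)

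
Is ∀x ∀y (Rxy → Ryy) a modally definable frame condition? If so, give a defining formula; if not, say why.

Definable; □(□q → q) defines it

This is a Sahlqvist condition; the T□ axiom □(□q → q) defines it.
Suppose □(□q→q) is valid. Take Rxy and set V(q)={w : Ryw}. Then at y, □q holds; since □(□q→q) at x, □q→q at y, so q at y, i.e. Ryy.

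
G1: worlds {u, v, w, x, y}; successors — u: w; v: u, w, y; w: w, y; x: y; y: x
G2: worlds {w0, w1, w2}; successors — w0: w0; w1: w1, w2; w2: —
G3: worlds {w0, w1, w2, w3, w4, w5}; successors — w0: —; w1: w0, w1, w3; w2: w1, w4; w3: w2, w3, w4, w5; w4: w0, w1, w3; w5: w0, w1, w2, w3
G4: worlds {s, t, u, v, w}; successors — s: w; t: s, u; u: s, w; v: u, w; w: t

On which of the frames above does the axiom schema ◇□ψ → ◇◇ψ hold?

This is the axiom for a generalized confluence (Geach) condition; its first-order frame correspondent is ∀x ∀y (xRy → ∃w (yRw ∧ xR²w)).
G1: satisfies the condition.
G2: fails — w1Rw2 but no w with w2Rw and w1R²w.
G3: fails — w1Rw0 but no w with w0Rw and w1R²w.
G4: satisfies the condition.

G1, G4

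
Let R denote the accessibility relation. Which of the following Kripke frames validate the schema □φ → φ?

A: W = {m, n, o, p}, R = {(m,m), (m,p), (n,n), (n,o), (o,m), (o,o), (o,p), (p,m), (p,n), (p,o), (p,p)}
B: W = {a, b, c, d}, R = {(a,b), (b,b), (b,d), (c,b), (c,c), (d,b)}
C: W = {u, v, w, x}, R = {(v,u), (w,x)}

Frame correspondent (Sahlqvist): ∀x Rxx — i.e. reflexivity.
A: ✓.
B: fails — world a does not see itself.
C: fails — world u does not see itself.
Valid on: A.

A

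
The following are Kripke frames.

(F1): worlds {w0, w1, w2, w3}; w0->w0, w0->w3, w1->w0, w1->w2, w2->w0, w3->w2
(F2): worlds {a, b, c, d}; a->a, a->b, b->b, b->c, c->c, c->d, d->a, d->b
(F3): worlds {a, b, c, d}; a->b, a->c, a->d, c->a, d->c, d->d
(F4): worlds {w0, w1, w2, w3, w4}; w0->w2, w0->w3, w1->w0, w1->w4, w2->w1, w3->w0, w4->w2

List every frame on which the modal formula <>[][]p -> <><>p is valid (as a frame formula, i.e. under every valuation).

(F1), (F2)

The schema corresponds to a generalized confluence (Geach) condition: forall x forall y (xRy -> exists w (y R^2 w & x R^2 w)).
(F1): condition met.
(F2): condition met.
(F3): fails — aRb but no w with bR²w and aR²w.
(F4): fails — w0Rw3 but no w with w3R²w and w0R²w.
Valid on: (F1), (F2).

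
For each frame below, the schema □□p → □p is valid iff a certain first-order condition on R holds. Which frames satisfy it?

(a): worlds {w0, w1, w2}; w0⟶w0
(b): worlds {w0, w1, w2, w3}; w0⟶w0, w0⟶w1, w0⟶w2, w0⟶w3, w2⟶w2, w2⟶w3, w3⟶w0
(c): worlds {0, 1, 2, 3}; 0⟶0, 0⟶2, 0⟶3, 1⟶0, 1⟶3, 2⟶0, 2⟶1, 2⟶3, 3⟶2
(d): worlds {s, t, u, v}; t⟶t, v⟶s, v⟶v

This is the axiom for density; its first-order frame correspondent is ∀x ∀y (Rxy → ∃z (Rxz ∧ Rzy)).
(a): ✓.
(b): ✓.
(c): fails — R32 but no z with R3z and Rz2.
(d): ✓.
Valid on: (a), (b), (d).

(a), (b), (d)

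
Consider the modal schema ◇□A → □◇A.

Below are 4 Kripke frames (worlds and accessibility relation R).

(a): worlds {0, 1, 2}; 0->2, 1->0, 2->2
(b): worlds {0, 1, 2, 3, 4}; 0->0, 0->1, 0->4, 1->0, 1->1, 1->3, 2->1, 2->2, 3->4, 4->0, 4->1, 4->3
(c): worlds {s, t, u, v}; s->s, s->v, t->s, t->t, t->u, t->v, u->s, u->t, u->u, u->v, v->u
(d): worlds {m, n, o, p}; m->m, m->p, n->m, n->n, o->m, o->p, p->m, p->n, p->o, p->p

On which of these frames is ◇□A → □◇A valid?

(a), (d)

Frame correspondent (Sahlqvist): ∀x ∀y ∀z (Rxy ∧ Rxz → ∃w (Ryw ∧ Rzw)) — i.e. convergence.
(a): holds.
(b): fails — R11 and R13 but 1 and 3 have no common successor.
(c): fails — Rsv and Rss but v and s have no common successor.
(d): holds.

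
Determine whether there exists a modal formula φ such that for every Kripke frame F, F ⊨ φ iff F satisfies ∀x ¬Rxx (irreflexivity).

No

Any modally definable frame class is closed under surjective bounded morphisms.
The 5-cycle (worlds 0,1,2,3,4 with 0→1→2→3→4→0) is irreflexive, and the map sending every world to a single reflexive point • is a surjective bounded morphism (forth: every edge maps to (•,•); back: every world has a successor). So any modal formula valid on the 5-cycle is also valid on the reflexive point, which is not irreflexive.
Hence irreflexivity is not modally definable.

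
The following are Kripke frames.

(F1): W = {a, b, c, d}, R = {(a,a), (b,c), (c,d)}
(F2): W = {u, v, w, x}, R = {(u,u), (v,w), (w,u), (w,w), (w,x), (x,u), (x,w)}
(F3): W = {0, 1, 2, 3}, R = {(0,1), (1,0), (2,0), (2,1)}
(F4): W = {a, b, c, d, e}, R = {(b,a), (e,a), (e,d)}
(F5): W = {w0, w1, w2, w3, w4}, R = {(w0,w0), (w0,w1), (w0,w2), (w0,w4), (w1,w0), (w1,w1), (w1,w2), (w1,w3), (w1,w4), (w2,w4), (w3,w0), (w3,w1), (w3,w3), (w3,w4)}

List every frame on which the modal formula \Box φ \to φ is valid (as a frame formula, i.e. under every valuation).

none

Frame correspondent (Sahlqvist): \forall x Rxx — i.e. reflexivity.
(F1): fails — world b does not see itself.
(F2): fails — world v does not see itself.
(F3): fails — world 0 does not see itself.
(F4): fails — world a does not see itself.
(F5): fails — world w2 does not see itself.
Valid on no frame.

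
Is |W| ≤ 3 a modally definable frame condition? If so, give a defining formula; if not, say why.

Modal frame validity is preserved under disjoint unions.
Any modal formula valid on each of 4 disjoint one-world frames is valid on their disjoint union (validity is preserved under disjoint unions). Each one-world frame has |W|=1≤3, but the union has |W|=4.
So the class is not modally definable.

Not modally definable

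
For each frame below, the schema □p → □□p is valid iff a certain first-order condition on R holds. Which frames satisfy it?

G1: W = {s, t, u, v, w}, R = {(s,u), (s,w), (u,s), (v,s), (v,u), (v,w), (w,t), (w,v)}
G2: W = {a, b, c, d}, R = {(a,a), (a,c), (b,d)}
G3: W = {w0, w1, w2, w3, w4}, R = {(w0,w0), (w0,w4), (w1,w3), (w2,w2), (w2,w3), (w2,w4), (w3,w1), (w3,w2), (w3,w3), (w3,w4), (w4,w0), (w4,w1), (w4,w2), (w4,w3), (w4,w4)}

Frame correspondent (Sahlqvist): ∀x ∀y ∀z (Rxy ∧ Ryz → Rxz) — i.e. transitivity.
G1: fails — Rvw and Rwt but not Rvt.
G2: condition met.
G3: fails — Rw0w4 and Rw4w1 but not Rw0w1.
Valid on: G2.

G2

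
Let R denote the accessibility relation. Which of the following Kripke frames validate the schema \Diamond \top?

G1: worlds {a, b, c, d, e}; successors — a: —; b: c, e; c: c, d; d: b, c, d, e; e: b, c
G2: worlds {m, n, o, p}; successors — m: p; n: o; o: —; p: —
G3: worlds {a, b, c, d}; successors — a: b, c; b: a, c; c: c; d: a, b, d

G3

The schema corresponds to seriality: \forall x \exists y Rxy.
G1: fails — world a has no successor.
G2: fails — world o has no successor.
G3: holds.
Valid on: G3.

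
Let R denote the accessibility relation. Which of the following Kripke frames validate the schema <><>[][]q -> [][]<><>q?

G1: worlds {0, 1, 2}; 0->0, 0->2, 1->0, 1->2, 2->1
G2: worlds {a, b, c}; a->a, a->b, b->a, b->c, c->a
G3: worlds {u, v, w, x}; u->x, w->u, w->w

The schema corresponds to a generalized confluence (Geach) condition: forall x forall y forall z ((x R^2 y & x R^2 z) -> exists w (y R^2 w & z R^2 w)).
G1: satisfies the condition.
G2: satisfies the condition.
G3: fails — wR²u, wR²u but no t with uR²t and uR²t.
Valid on: G1, G2.

G1, G2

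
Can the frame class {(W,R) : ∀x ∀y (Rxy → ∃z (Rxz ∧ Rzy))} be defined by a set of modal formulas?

Yes, by □□p → □p

The condition is density. A defining modal formula is □□p → □p.
Suppose □□p→□p is valid. Take Rxy and set V(p)={w : xR²w}. Then □□p at x, so □p at x, so p at y, i.e. ∃z(Rxz∧Rzy).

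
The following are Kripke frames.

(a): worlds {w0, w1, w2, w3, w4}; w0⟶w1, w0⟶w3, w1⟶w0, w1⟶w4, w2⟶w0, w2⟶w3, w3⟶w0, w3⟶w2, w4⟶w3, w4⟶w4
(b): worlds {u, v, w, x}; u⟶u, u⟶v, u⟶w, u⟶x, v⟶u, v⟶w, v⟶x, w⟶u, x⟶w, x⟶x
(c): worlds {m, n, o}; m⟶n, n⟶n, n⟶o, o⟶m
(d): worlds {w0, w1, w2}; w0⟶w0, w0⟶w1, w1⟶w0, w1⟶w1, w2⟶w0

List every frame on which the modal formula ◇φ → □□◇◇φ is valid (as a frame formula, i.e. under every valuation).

(d)

The schema corresponds to a generalized confluence (Geach) condition: ∀x ∀y ∀z ((xRy ∧ xR²z) → ∃w (y = w ∧ zR²w)).
(a): fails — w0Rw1, w0R²w0 but no w with w1=w and w0R²w.
(b): fails — uRv, uR²x but no t with v=t and xR²t.
(c): fails — nRo, nR²o but no w with o=w and oR²w.
(d): holds.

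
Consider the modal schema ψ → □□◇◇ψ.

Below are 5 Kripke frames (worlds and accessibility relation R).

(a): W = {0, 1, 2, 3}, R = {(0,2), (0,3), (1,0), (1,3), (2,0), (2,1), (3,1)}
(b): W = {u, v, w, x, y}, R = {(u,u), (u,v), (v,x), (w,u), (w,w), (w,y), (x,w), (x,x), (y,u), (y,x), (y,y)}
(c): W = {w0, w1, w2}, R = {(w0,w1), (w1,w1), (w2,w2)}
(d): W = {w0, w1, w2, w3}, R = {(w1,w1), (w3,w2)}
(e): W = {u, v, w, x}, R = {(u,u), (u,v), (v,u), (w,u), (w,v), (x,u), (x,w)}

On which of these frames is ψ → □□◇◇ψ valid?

(d)

This is the axiom for a generalized confluence (Geach) condition; its first-order frame correspondent is ∀x ∀z (xR²z → ∃w (x = w ∧ zR²w)).
(a): fails — 0R²1 but no w with 0=w and 1R²w.
(b): fails — uR²v but no t with u=t and vR²t.
(c): fails — w0R²w1 but no w with w0=w and w1R²w.
(d): ✓.
(e): fails — wR²u but no t with w=t and uR²t.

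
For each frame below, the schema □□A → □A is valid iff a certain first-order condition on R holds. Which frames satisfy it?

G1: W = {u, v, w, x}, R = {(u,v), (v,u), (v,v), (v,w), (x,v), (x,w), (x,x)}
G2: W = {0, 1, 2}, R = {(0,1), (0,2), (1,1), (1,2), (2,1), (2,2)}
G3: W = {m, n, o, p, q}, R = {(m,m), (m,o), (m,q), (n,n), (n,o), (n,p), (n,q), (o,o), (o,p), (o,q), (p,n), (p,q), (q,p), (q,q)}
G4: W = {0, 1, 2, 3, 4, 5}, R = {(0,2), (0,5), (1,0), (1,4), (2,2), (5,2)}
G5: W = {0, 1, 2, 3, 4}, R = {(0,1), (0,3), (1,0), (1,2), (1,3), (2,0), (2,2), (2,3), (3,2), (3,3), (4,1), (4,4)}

G1, G2, G3

The schema corresponds to density: ∀x ∀y (Rxy → ∃z (Rxz ∧ Rzy)).
G1: ✓.
G2: ✓.
G3: ✓.
G4: fails — R10 but no z with R1z and Rz0.
G5: fails — R01 but no z with R0z and Rz1.
Valid on: G1, G2, G3.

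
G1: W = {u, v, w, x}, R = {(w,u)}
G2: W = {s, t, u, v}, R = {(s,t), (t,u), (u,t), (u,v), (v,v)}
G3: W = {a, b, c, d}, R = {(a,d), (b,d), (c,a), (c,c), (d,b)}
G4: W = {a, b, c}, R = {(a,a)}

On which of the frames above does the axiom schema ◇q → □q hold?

G1, G4

This is the axiom for partial functionality; its first-order frame correspondent is ∀x ∀y ∀z (Rxy ∧ Rxz → y = z).
G1: condition met.
G2: fails — u sees both t and v.
G3: fails — c sees both a and c.
G4: condition met.
Valid on: G1, G4.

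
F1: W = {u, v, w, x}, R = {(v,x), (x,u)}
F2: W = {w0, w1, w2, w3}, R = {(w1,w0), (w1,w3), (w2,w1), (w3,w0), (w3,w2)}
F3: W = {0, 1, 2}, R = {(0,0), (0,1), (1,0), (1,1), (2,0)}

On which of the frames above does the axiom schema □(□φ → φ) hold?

F3

Frame correspondent (Sahlqvist): ∀x ∀y (Rxy → Ryy) — i.e. shift-reflexivity.
F1: fails — Rxu but not Ruu.
F2: fails — Rw1w0 but not Rw0w0.
F3: holds.
Valid on: F3.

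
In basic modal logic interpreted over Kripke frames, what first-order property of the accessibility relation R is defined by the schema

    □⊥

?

Emptiness of R

□⊥ is valid iff no world has any successor (otherwise □⊥ fails at any world with one).
Conversely, any frame satisfying ∀x ∀y ¬Rxy validates the schema.
So the correspondent is emptiness of R.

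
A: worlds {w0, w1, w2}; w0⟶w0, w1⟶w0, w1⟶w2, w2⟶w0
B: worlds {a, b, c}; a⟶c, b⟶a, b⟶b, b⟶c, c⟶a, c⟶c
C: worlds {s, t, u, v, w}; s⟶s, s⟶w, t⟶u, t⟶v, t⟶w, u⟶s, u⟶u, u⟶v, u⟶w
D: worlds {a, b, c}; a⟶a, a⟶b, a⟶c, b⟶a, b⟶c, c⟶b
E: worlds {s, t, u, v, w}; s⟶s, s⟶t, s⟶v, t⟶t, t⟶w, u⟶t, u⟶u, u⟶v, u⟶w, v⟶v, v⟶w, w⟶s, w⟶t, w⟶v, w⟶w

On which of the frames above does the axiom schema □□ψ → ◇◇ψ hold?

A, B, D, E

Frame correspondent (Sahlqvist): ∀x ∃w (xR²w ∧ xR²w) — i.e. a generalized confluence (Geach) condition.
A: ✓.
B: ✓.
C: fails — at v but no w* with vR²w* and vR²w*.
D: ✓.
E: ✓.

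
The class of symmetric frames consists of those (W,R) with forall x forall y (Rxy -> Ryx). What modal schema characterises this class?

A defining formula is r → □◇r (the B axiom).
Suppose r→□◇r is valid. Take Rxy and set V(r)={x}. Then r at x, so □◇r at x, so ◇r at y, so some z with Ryz has r; z=x, i.e. Ryx.

r → □◇r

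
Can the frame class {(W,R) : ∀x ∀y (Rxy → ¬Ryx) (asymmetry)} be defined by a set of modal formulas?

No

Modal frame validity is preserved under surjective bounded morphisms.
The 3-cycle (worlds w0,w1,w2 with w0→w1→w2→w0) is asymmetric. Mapping every world to a single reflexive point • is a surjective bounded morphism, and the reflexive point is not asymmetric (R•• but asymmetry requires ¬R••).
So the class is not modally definable.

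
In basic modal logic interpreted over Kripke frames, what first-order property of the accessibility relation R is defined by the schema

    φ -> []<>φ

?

Suppose φ→□◇φ is valid. Take Rxy and set V(φ)={x}. Then φ at x, so □◇φ at x, so ◇φ at y, so some z with Ryz has φ; z=x, i.e. Ryx.
Conversely, any frame satisfying forall x forall y (Rxy -> Ryx) validates the schema.
So the correspondent is symmetry.

symmetry: forall x forall y (Rxy -> Ryx)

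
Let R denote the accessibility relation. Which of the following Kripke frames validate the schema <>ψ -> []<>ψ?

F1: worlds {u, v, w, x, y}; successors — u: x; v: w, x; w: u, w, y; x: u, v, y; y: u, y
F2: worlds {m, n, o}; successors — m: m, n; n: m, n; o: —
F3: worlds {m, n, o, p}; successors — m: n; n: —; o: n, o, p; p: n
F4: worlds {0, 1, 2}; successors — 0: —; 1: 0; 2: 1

F2

Frame correspondent (Sahlqvist): forall x forall y forall z (Rxy & Rxz -> Ryz) — i.e. the Euclidean property.
F1: fails — Rux and Rux but not Rxx.
F2: holds.
F3: fails — Rmn and Rmn but not Rnn.
F4: fails — R10 and R10 but not R00.
Valid on: F2.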